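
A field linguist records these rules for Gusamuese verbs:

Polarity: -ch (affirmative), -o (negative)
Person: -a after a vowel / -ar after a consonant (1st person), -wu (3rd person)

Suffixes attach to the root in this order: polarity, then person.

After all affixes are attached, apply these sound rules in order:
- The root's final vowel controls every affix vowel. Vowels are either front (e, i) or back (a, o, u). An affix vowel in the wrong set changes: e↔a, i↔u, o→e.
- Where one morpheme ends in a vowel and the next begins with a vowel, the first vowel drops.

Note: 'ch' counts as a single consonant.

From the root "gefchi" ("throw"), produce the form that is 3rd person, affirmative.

Attach polarity affirmative -ch → gefchich.
Attach person 3rd person -wu → gefchichwu.
Apply vowel harmony: gefchichwu → gefchichwi.
Vowel deletion: no change.

gefchichwi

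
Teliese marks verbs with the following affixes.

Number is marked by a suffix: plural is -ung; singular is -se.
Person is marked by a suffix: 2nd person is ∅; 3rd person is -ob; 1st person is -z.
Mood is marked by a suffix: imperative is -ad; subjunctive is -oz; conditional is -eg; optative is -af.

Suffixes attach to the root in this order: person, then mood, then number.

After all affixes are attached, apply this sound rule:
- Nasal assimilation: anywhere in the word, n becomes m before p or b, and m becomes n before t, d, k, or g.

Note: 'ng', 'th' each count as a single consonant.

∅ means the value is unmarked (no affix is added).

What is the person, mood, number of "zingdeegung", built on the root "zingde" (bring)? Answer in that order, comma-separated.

2nd person, conditional, plural

Segment: zingde-eg-ung.
person: ∅ → 2nd person.
mood: -eg → conditional.
number: -ung → plural.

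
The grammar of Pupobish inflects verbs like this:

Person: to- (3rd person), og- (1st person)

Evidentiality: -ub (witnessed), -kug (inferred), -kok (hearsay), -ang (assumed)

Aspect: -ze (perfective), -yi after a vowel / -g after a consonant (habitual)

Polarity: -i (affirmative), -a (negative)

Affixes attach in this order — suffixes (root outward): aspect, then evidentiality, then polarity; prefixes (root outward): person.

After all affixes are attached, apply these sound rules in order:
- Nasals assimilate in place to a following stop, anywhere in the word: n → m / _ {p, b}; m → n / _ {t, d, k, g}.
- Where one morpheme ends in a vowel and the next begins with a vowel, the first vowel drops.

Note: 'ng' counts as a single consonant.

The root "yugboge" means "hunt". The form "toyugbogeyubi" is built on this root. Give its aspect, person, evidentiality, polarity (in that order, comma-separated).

Segment: to-yugboge-yi-ub-i.
aspect: -yi/g → habitual.
person: to- → 3rd person.
evidentiality: -ub → witnessed.
polarity: -i → affirmative.

habitual, 3rd person, witnessed, affirmative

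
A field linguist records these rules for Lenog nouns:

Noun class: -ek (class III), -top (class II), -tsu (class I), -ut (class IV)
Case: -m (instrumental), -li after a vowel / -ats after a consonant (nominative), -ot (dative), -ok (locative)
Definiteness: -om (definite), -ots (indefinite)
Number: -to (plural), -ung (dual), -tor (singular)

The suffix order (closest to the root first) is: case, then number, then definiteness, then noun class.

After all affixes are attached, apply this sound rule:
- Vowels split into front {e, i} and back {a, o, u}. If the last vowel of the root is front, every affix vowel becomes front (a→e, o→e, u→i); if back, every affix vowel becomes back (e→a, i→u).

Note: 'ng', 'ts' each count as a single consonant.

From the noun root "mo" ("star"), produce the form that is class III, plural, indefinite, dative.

moottootsak

Attach case dative -ot → moot.
Attach number plural -to → mootto.
Attach definiteness indefinite -ots → moottoots.
Attach noun class class III -ek → moottootsek.
Apply vowel harmony: moottootsek → moottootsak.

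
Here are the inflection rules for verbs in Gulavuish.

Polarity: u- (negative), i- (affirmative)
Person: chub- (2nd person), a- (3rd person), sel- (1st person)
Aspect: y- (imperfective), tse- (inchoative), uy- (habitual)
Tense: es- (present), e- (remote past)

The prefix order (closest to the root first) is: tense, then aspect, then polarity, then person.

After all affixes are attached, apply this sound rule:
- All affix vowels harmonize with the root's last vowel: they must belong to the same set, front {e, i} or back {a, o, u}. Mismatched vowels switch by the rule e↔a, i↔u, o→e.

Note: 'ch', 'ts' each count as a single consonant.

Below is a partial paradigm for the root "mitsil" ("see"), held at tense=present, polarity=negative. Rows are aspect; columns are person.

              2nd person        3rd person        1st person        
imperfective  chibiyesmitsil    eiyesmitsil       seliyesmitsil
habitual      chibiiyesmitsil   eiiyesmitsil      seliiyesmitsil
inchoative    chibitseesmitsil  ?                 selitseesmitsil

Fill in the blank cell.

eitseesmitsil

Attach tense present es- → esmitsil.
Attach aspect inchoative tse- → tseesmitsil.
Attach polarity negative u- → utseesmitsil.
Attach person 3rd person a- → autseesmitsil.
Apply vowel harmony: autseesmitsil → eitseesmitsil.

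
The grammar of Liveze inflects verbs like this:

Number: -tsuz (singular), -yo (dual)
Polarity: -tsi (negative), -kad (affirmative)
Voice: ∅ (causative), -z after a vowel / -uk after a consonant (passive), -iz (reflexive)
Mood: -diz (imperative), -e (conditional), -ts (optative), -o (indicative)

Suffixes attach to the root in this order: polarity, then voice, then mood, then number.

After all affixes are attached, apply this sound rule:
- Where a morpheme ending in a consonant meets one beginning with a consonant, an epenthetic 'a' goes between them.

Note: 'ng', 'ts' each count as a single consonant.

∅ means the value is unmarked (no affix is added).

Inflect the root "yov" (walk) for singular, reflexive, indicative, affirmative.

yovakadizotsuz

Attach polarity affirmative -kad → yovkad.
Attach voice reflexive -iz → yovkadiz.
Attach mood indicative -o → yovkadizo.
Attach number singular -tsuz → yovkadizotsuz.
Apply epenthesis: yovkadizotsuz → yovakadizotsuz.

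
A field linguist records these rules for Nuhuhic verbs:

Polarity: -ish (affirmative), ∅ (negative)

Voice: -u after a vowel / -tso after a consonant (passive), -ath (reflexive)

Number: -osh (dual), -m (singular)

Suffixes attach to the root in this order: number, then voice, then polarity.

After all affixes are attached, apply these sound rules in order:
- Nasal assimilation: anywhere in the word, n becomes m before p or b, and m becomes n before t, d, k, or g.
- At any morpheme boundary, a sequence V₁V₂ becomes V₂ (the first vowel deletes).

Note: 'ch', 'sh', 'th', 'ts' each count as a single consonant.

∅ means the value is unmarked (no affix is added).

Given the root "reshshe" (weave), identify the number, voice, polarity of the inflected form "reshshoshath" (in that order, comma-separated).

dual, reflexive, negative

Segment: reshshe-osh-ath.
number: -osh → dual.
voice: -ath → reflexive.
polarity: ∅ → negative.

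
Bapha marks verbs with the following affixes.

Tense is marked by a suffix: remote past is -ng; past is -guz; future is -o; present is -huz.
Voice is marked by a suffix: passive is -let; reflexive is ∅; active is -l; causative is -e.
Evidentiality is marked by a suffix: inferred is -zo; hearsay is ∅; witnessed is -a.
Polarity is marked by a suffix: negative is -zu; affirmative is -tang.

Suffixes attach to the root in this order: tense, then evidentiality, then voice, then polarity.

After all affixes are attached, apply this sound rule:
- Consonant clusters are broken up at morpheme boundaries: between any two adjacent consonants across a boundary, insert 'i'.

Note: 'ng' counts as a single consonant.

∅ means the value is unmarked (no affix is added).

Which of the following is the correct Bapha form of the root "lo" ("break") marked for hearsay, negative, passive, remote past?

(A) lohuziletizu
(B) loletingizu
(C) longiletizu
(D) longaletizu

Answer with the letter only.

Attach tense remote past -ng → long.
evidentiality = hearsay: zero marking, form stays long.
Attach voice passive -let → longlet.
Attach polarity negative -zu → longletzu.
Apply epenthesis: longletzu → longiletizu.
So the correct form is longiletizu, option (C).
(D) longaletizu is wrong: it uses witnessed instead of hearsay for evidentiality.
(A) lohuziletizu is wrong: it uses present instead of remote past for tense.
(B) loletingizu is wrong: it has the affixes in the wrong order.

C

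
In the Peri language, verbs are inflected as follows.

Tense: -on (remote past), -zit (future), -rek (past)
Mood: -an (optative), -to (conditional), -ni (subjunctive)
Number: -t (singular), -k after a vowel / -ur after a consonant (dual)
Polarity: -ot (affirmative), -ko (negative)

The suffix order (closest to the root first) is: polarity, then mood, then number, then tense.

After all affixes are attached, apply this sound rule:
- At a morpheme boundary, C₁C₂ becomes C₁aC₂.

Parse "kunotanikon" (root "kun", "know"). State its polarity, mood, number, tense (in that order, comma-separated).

Segment: kun-ot-ni-k-on.
polarity: -ot → affirmative.
mood: -ni → subjunctive.
number: -k/ur → dual.
tense: -on → remote past.

affirmative, subjunctive, dual, remote past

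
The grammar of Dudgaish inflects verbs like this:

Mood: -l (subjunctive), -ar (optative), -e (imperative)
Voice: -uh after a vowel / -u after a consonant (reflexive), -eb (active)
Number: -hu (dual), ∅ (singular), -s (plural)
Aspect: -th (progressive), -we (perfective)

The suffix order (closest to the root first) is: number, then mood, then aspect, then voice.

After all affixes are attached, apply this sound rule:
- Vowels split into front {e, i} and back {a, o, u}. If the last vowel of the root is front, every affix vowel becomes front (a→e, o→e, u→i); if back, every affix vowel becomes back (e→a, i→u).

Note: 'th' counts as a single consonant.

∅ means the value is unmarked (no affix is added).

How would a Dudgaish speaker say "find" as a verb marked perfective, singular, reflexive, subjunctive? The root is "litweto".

litwetolwauh

number = singular: zero marking, form stays litweto.
Attach mood subjunctive -l → litwetol.
Attach aspect perfective -we → litwetolwe.
Attach voice reflexive -uh (after vowel 'e') → litwetolweuh.
Apply vowel harmony: litwetolweuh → litwetolwauh.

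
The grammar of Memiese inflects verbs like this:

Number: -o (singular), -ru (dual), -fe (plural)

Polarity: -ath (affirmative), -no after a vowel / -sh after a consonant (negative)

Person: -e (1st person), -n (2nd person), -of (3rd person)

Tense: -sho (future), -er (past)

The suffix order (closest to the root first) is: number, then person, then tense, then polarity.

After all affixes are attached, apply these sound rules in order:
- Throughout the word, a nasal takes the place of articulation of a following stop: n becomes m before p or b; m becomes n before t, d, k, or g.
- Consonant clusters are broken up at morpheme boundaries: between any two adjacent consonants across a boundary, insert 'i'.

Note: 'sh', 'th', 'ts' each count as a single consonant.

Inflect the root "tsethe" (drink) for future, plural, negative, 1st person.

Attach number plural -fe → tsethefe.
Attach person 1st person -e → tsethefee.
Attach tense future -sho → tsethefeesho.
Attach polarity negative -no (after vowel 'o') → tsethefeeshono.
Nasal assimilation: no change.
Epenthesis: no change.

tsethefeeshono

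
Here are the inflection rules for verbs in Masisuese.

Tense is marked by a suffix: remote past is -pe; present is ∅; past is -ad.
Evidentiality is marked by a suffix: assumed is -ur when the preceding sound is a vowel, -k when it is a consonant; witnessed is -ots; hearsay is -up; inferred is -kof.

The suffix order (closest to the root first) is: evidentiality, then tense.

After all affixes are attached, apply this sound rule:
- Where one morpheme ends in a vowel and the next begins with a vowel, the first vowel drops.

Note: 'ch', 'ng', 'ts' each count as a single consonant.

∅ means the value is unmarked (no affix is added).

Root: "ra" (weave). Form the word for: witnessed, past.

Attach evidentiality witnessed -ots → raots.
Attach tense past -ad → raotsad.
Apply vowel deletion: raotsad → rotsad.

rotsad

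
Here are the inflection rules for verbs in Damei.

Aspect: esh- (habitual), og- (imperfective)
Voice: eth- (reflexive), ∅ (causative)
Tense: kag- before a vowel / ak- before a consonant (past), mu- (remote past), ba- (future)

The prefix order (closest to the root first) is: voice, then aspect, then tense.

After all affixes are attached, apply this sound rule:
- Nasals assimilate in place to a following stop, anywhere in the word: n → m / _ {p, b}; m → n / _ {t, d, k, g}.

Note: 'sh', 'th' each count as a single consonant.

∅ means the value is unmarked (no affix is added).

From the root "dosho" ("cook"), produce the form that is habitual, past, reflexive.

kageshethdosho

Attach voice reflexive eth- → ethdosho.
Attach aspect habitual esh- → eshethdosho.
Attach tense past kag- (before vowel 'e') → kageshethdosho.
Nasal assimilation: no change.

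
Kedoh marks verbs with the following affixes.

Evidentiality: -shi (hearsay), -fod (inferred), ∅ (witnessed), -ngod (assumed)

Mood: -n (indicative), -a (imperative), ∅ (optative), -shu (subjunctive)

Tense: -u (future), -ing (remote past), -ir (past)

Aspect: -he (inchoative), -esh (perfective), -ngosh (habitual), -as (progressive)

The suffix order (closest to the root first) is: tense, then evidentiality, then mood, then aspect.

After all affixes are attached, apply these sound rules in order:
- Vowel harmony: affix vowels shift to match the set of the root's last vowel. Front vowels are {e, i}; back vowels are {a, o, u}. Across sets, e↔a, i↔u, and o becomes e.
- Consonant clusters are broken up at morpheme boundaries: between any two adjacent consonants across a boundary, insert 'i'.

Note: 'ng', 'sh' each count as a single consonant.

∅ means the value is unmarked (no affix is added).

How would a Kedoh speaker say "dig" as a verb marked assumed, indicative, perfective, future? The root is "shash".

Attach tense future -u → shashu.
Attach evidentiality assumed -ngod → shashungod.
Attach mood indicative -n → shashungodn.
Attach aspect perfective -esh → shashungodnesh.
Apply vowel harmony: shashungodnesh → shashungodnash.
Apply epenthesis: shashungodnash → shashungodinash.

shashungodinash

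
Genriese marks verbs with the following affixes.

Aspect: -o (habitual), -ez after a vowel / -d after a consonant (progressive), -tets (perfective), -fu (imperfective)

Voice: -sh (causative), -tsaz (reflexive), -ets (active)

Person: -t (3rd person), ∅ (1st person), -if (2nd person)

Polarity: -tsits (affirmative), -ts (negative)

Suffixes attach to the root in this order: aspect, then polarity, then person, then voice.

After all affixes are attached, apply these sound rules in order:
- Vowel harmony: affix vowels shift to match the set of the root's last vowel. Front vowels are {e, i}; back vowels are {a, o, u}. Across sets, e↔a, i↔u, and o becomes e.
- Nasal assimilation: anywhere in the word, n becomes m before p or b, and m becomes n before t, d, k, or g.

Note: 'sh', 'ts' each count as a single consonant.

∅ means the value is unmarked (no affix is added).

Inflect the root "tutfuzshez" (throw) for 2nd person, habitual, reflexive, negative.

Attach aspect habitual -o → tutfuzshezo.
Attach polarity negative -ts → tutfuzshezots.
Attach person 2nd person -if → tutfuzshezotsif.
Attach voice reflexive -tsaz → tutfuzshezotsiftsaz.
Apply vowel harmony: tutfuzshezotsiftsaz → tutfuzshezetsiftsez.
Nasal assimilation: no change.

tutfuzshezetsiftsez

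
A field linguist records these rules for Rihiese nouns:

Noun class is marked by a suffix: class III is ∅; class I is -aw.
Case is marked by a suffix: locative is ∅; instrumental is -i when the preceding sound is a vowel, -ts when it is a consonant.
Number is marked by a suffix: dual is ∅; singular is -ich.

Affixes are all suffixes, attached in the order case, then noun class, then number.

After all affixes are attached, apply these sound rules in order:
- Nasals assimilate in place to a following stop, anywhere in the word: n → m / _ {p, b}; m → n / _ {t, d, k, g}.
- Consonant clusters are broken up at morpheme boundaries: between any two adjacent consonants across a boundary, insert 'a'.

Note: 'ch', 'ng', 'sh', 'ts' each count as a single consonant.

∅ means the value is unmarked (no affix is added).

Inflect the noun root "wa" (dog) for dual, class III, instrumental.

wai

Attach case instrumental -i (after vowel 'a') → wai.
noun class = class III: zero marking, form stays wai.
number = dual: zero marking, form stays wai.
Nasal assimilation: no change.
Epenthesis: no change.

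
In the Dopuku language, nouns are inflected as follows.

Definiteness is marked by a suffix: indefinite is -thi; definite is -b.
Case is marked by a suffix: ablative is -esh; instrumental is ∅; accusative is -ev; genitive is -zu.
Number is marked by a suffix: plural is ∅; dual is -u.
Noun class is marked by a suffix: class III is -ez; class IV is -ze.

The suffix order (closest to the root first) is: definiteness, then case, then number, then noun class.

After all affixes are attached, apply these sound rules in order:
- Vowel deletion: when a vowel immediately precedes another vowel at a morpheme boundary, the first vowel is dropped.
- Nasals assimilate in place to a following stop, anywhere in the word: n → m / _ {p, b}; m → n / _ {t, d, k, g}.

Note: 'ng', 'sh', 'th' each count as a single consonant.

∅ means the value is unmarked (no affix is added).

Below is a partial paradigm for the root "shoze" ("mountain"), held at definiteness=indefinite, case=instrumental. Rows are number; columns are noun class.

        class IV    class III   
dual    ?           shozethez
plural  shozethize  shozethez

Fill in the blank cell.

Attach definiteness indefinite -thi → shozethi.
case = instrumental: zero marking, form stays shozethi.
Attach number dual -u → shozethiu.
Attach noun class class IV -ze → shozethiuze.
Apply vowel deletion: shozethiuze → shozethuze.
Nasal assimilation: no change.

shozethuze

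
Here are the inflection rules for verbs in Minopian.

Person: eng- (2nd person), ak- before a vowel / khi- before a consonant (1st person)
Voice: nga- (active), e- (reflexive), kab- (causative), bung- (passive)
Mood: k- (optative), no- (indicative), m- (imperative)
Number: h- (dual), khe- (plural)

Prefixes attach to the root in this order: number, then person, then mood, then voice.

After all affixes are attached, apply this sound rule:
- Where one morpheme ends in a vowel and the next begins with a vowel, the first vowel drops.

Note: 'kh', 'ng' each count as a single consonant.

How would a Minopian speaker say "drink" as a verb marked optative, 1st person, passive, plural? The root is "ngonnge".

bungkkhikhengonnge

Attach number plural khe- → khengonnge.
Attach person 1st person khi- (before consonant 'kh') → khikhengonnge.
Attach mood optative k- → kkhikhengonnge.
Attach voice passive bung- → bungkkhikhengonnge.
Vowel deletion: no change.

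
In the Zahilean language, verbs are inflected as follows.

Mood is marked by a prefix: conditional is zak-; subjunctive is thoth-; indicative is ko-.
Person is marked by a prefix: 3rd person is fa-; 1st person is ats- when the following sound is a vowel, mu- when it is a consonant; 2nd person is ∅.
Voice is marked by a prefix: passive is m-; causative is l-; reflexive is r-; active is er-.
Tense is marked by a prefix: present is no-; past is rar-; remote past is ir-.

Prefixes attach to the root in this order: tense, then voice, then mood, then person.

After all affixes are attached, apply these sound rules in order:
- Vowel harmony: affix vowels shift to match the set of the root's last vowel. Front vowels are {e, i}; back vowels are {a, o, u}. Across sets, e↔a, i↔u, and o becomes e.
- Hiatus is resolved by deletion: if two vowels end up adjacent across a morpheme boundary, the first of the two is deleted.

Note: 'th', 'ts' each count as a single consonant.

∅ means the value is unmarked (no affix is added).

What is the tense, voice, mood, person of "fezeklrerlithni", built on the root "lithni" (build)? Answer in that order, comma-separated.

past, causative, conditional, 3rd person

Segment: fa-zak-l-rar-lithni.
tense: rar- → past.
voice: l- → causative.
mood: zak- → conditional.
person: fa- → 3rd person.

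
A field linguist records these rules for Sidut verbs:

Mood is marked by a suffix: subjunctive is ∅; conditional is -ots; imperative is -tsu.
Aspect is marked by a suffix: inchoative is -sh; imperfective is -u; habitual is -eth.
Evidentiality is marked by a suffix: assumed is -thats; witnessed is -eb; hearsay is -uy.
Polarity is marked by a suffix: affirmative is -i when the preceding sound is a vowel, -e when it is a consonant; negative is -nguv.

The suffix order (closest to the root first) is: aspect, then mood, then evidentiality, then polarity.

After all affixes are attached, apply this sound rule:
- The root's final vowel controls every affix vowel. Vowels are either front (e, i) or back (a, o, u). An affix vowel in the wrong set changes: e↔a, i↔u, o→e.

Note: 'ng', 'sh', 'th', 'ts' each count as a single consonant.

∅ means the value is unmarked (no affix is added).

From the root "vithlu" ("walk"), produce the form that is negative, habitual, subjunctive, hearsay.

Attach aspect habitual -eth → vithlueth.
mood = subjunctive: zero marking, form stays vithlueth.
Attach evidentiality hearsay -uy → vithluethuy.
Attach polarity negative -nguv → vithluethuynguv.
Apply vowel harmony: vithluethuynguv → vithluathuynguv.

vithluathuynguv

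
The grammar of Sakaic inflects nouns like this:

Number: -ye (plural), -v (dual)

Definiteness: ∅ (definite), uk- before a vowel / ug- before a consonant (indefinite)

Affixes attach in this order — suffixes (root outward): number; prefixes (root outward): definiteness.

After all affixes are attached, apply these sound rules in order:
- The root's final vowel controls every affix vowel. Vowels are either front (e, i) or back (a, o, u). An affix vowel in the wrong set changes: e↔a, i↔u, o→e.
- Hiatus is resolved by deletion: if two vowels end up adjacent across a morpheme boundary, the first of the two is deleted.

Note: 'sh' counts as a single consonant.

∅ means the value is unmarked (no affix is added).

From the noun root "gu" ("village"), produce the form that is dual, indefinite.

ugguv

Attach number dual -v → guv.
Attach definiteness indefinite ug- (before consonant 'g') → ugguv.
Vowel harmony: no change.
Vowel deletion: no change.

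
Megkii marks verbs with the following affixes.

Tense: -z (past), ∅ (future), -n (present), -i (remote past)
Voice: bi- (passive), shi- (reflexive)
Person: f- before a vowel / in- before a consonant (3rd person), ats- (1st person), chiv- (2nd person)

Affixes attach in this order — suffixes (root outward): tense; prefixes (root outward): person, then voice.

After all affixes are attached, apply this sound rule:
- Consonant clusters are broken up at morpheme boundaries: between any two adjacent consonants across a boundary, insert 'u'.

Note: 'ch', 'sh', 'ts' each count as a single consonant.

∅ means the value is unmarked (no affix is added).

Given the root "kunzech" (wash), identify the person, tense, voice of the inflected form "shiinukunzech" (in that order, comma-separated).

3rd person, future, reflexive

Segment: shi-in-kunzech.
person: f/in- → 3rd person.
tense: ∅ → future.
voice: shi- → reflexive.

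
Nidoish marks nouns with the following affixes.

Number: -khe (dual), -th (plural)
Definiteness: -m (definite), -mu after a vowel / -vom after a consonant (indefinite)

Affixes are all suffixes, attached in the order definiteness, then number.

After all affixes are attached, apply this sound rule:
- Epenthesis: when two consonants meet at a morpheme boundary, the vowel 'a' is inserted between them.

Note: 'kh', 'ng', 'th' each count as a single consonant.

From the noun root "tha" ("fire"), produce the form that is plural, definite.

Attach definiteness definite -m → tham.
Attach number plural -th → thamth.
Apply epenthesis: thamth → thamath.

thamath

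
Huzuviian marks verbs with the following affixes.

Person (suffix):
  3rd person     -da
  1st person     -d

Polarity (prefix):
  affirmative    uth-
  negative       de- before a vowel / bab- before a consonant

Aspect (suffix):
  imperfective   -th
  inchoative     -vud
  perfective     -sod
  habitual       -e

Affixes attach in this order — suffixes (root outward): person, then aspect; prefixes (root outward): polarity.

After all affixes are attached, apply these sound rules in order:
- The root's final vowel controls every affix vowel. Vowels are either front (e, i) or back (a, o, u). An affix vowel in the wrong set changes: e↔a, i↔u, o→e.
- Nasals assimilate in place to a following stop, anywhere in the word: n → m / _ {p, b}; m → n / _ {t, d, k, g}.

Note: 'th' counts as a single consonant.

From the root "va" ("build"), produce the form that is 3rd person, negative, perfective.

babvadasod

Attach person 3rd person -da → vada.
Attach aspect perfective -sod → vadasod.
Attach polarity negative bab- (before consonant 'v') → babvadasod.
Vowel harmony: no change.
Nasal assimilation: no change.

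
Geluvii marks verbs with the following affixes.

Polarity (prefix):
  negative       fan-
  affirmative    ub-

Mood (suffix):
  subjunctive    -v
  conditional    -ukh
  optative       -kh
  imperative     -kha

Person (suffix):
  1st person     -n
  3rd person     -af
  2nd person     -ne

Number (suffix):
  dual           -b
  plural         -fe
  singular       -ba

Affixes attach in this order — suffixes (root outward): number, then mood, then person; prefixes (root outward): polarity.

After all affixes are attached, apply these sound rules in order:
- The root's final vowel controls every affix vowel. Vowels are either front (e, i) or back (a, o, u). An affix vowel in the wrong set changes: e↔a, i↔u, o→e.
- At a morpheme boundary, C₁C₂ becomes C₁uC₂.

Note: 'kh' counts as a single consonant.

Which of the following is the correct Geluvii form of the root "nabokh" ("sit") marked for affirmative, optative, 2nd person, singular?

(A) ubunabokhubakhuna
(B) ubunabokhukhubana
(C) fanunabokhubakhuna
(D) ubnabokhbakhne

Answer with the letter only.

A

Attach polarity affirmative ub- → ubnabokh.
Attach number singular -ba → ubnabokhba.
Attach mood optative -kh → ubnabokhbakh.
Attach person 2nd person -ne → ubnabokhbakhne.
Apply vowel harmony: ubnabokhbakhne → ubnabokhbakhna.
Apply epenthesis: ubnabokhbakhna → ubunabokhubakhuna.
So the correct form is ubunabokhubakhuna, option (A).
(C) fanunabokhubakhuna is wrong: it uses negative instead of affirmative for polarity.
(B) ubunabokhukhubana is wrong: it has the affixes in the wrong order.
(D) ubnabokhbakhne is wrong: it fails to apply the sound rule(s).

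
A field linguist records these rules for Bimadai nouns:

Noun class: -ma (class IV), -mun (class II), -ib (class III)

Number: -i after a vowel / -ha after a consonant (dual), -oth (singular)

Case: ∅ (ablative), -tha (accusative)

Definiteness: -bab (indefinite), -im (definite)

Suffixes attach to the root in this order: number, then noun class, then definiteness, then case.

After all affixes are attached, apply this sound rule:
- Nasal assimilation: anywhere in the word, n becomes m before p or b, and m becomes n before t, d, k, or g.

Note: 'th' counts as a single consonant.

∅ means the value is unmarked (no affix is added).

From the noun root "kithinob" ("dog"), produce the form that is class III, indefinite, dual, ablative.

Attach number dual -ha (after consonant 'b') → kithinobha.
Attach noun class class III -ib → kithinobhaib.
Attach definiteness indefinite -bab → kithinobhaibbab.
case = ablative: zero marking, form stays kithinobhaibbab.
Nasal assimilation: no change.

kithinobhaibbab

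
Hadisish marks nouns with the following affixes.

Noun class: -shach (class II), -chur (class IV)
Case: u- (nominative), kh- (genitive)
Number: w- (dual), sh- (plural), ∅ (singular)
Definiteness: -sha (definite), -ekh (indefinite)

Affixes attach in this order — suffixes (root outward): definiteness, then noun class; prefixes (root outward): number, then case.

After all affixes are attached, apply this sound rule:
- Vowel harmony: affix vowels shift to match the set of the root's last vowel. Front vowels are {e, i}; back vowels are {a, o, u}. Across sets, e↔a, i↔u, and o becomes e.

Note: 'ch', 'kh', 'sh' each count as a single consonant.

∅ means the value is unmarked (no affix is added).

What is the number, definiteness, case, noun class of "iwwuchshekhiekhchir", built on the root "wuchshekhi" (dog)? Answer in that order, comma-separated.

Segment: u-w-wuchshekhi-ekh-chur.
number: w- → dual.
definiteness: -ekh → indefinite.
case: u- → nominative.
noun class: -chur → class IV.

dual, indefinite, nominative, class IV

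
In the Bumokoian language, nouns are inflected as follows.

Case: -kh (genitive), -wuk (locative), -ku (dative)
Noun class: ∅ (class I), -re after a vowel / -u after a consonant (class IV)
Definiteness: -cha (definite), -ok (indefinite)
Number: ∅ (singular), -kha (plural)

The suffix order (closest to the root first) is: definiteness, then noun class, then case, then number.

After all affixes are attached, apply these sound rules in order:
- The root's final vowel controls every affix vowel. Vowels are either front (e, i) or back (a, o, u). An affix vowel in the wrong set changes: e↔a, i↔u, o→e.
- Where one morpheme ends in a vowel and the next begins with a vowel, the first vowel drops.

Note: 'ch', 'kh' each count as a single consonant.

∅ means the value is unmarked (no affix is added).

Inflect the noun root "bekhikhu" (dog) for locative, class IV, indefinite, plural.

Attach definiteness indefinite -ok → bekhikhuok.
Attach noun class class IV -u (after consonant 'k') → bekhikhuoku.
Attach case locative -wuk → bekhikhuokuwuk.
Attach number plural -kha → bekhikhuokuwukkha.
Vowel harmony: no change.
Apply vowel deletion: bekhikhuokuwukkha → bekhikhokuwukkha.

bekhikhokuwukkha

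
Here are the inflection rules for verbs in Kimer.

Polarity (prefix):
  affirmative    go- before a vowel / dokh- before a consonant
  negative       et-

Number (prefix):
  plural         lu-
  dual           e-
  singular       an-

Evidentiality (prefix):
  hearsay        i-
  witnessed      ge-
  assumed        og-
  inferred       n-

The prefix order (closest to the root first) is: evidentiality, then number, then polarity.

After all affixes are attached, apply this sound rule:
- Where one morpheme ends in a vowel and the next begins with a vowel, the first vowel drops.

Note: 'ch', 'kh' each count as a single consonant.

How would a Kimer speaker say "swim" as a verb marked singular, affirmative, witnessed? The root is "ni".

Attach evidentiality witnessed ge- → geni.
Attach number singular an- → angeni.
Attach polarity affirmative go- (before vowel 'a') → goangeni.
Apply vowel deletion: goangeni → gangeni.

gangeni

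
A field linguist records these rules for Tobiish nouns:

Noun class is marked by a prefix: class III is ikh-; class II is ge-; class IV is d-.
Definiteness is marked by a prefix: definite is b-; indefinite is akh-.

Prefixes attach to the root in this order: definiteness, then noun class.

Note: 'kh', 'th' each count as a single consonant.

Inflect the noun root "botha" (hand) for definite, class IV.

Attach definiteness definite b- → bbotha.
Attach noun class class IV d- → dbbotha.

dbbotha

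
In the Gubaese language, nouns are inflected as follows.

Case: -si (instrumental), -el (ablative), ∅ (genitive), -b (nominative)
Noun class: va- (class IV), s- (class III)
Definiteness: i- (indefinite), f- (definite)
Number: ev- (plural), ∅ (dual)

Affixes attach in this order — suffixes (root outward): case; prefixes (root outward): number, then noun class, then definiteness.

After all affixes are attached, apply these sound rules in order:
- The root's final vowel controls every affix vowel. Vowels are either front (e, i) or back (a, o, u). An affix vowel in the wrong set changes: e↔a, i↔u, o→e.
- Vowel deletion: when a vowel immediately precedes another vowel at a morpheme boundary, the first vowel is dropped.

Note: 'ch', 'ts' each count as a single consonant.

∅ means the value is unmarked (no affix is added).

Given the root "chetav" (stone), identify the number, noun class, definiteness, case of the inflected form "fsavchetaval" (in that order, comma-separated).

Segment: f-s-ev-chetav-el.
number: ev- → plural.
noun class: s- → class III.
definiteness: f- → definite.
case: -el → ablative.

plural, class III, definite, ablative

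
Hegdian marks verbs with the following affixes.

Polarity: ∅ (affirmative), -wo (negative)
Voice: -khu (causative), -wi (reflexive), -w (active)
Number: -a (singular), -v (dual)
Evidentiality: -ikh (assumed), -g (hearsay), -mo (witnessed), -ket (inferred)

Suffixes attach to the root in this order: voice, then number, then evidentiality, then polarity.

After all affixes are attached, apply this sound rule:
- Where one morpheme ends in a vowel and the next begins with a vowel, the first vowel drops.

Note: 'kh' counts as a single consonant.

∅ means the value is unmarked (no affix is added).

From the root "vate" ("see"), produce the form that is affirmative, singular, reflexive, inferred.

vatewaket

Attach voice reflexive -wi → vatewi.
Attach number singular -a → vatewia.
Attach evidentiality inferred -ket → vatewiaket.
polarity = affirmative: zero marking, form stays vatewiaket.
Apply vowel deletion: vatewiaket → vatewaket.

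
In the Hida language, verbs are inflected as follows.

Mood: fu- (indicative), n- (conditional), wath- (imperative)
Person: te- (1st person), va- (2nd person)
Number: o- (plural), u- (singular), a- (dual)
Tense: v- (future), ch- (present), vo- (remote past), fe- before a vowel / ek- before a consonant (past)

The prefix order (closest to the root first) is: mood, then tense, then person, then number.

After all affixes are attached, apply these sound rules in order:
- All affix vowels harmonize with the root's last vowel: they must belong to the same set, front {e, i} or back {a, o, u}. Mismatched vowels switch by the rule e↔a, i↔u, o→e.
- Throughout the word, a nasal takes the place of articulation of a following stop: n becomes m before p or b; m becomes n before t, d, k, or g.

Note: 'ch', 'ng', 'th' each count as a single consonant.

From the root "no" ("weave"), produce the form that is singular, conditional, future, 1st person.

utavnno

Attach mood conditional n- → nno.
Attach tense future v- → vnno.
Attach person 1st person te- → tevnno.
Attach number singular u- → utevnno.
Apply vowel harmony: utevnno → utavnno.
Nasal assimilation: no change.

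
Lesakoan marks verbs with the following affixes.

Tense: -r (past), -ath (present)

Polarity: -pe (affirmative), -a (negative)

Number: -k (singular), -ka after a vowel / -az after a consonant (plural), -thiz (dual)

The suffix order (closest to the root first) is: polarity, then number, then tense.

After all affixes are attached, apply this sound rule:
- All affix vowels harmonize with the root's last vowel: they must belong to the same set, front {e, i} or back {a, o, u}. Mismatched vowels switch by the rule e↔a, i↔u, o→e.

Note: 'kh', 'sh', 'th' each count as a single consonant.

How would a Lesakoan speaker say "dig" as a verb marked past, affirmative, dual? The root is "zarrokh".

zarrokhpathuzr

Attach polarity affirmative -pe → zarrokhpe.
Attach number dual -thiz → zarrokhpethiz.
Attach tense past -r → zarrokhpethizr.
Apply vowel harmony: zarrokhpethizr → zarrokhpathuzr.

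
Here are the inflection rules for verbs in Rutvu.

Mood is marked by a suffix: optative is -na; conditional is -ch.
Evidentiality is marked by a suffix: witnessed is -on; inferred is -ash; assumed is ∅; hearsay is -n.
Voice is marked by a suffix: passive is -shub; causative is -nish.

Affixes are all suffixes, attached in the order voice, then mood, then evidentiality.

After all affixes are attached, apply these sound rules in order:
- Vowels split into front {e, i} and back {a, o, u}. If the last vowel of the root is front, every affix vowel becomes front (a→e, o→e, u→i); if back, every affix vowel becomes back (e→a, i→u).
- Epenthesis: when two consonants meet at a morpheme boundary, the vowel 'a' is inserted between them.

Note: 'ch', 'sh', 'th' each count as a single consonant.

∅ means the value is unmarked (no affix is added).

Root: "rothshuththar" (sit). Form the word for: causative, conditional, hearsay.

rothshuththaranushachan

Attach voice causative -nish → rothshuththarnish.
Attach mood conditional -ch → rothshuththarnishch.
Attach evidentiality hearsay -n → rothshuththarnishchn.
Apply vowel harmony: rothshuththarnishchn → rothshuththarnushchn.
Apply epenthesis: rothshuththarnushchn → rothshuththaranushachan.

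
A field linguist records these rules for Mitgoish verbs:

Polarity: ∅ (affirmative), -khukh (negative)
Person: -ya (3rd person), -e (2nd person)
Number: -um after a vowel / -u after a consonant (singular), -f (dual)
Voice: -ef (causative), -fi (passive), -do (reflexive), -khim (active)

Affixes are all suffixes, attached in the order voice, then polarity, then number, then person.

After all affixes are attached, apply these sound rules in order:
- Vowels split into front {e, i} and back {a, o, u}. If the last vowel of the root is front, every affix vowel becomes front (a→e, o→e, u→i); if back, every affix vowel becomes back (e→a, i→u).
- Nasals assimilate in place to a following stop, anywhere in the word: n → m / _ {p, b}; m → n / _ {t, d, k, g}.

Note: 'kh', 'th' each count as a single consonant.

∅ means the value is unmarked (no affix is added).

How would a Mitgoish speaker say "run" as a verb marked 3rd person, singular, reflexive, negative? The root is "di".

didekhikhiye

Attach voice reflexive -do → dido.
Attach polarity negative -khukh → didokhukh.
Attach number singular -u (after consonant 'kh') → didokhukhu.
Attach person 3rd person -ya → didokhukhuya.
Apply vowel harmony: didokhukhuya → didekhikhiye.
Nasal assimilation: no change.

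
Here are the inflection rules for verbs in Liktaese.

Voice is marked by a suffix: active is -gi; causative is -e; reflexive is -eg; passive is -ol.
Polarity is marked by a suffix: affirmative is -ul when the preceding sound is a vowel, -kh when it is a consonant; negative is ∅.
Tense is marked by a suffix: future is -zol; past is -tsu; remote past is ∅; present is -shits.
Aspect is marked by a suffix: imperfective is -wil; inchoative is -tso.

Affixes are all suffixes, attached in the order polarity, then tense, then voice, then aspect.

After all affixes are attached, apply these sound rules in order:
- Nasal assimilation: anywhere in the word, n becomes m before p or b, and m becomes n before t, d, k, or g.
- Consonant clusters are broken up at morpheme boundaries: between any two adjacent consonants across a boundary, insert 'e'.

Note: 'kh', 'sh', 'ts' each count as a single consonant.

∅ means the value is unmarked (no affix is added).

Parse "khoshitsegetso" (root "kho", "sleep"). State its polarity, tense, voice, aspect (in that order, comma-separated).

negative, present, reflexive, inchoative

Segment: kho-shits-eg-tso.
polarity: ∅ → negative.
tense: -shits → present.
voice: -eg → reflexive.
aspect: -tso → inchoative.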